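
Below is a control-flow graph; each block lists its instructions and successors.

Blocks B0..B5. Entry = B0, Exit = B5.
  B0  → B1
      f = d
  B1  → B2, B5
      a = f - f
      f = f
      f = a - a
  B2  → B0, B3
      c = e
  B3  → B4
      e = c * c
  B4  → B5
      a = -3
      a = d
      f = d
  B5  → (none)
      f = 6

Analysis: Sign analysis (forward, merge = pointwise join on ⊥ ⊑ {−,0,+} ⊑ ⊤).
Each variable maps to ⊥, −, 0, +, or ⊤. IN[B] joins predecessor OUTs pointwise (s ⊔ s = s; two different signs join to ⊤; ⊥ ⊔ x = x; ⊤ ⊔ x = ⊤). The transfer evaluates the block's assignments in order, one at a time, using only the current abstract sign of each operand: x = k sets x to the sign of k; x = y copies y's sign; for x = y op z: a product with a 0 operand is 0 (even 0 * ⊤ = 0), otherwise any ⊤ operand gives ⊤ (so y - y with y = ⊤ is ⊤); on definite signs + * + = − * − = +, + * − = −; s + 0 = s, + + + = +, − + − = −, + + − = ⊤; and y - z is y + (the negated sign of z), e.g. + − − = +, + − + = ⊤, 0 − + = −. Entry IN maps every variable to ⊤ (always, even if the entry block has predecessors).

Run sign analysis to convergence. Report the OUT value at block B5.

Fixpoint table:
  B0:  IN=(all ⊤)  OUT=(all ⊤)
  B1:  IN=(all ⊤)  OUT=(all ⊤)
  B2:  IN=(all ⊤)  OUT=(all ⊤)
  B3:  IN=(all ⊤)  OUT=(all ⊤)
  B4:  IN=(all ⊤)  OUT=(all ⊤)
  B5:  IN=(all ⊤)  OUT={f:+; rest ⊤}

Merge at B5: IN[B5] = OUT[B1] ⊔ OUT[B4] = {a: ⊤, b: ⊤, c: ⊤, d: ⊤, e: ⊤, f: ⊤}
Applying B5's transfer function to that IN value gives OUT[B5] (row B5 above).

Answer: {a: ⊤, b: ⊤, c: ⊤, d: ⊤, e: ⊤, f: +}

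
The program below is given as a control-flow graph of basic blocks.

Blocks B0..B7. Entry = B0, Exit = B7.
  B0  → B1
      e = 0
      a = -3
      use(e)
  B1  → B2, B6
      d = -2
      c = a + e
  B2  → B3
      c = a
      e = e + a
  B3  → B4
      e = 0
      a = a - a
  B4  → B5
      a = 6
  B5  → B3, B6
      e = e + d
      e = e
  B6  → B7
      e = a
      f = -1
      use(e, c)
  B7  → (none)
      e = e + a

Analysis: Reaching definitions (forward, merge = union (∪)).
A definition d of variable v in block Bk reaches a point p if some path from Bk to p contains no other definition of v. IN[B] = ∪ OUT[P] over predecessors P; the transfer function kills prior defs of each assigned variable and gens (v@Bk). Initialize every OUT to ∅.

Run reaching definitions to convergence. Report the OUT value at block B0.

Answer: {a@B0, e@B0}

Derivation:
Per-block solution:
  B0:  IN={}  OUT={a@B0, e@B0}
  B1:  IN={a@B0, e@B0}  OUT={a@B0, c@B1, d@B1, e@B0}
  B2:  IN={a@B0, c@B1, d@B1, e@B0}  OUT={a@B0, c@B2, d@B1, e@B2}
  B3:  IN={a@B0, a@B4, c@B2, d@B1, e@B2, e@B5}  OUT={a@B3, c@B2, d@B1, e@B3}
  B4:  IN={a@B3, c@B2, d@B1, e@B3}  OUT={a@B4, c@B2, d@B1, e@B3}
  B5:  IN={a@B4, c@B2, d@B1, e@B3}  OUT={a@B4, c@B2, d@B1, e@B5}
  B6:  IN={a@B0, a@B4, c@B1, c@B2, d@B1, e@B0, e@B5}  OUT={a@B0, a@B4, c@B1, c@B2, d@B1, e@B6, f@B6}
  B7:  IN={a@B0, a@B4, c@B1, c@B2, d@B1, e@B6, f@B6}  OUT={a@B0, a@B4, c@B1, c@B2, d@B1, e@B7, f@B6}

B0 is the boundary node: IN[B0] = {}
Applying B0's transfer function to that IN value gives OUT[B0] (row B0 above).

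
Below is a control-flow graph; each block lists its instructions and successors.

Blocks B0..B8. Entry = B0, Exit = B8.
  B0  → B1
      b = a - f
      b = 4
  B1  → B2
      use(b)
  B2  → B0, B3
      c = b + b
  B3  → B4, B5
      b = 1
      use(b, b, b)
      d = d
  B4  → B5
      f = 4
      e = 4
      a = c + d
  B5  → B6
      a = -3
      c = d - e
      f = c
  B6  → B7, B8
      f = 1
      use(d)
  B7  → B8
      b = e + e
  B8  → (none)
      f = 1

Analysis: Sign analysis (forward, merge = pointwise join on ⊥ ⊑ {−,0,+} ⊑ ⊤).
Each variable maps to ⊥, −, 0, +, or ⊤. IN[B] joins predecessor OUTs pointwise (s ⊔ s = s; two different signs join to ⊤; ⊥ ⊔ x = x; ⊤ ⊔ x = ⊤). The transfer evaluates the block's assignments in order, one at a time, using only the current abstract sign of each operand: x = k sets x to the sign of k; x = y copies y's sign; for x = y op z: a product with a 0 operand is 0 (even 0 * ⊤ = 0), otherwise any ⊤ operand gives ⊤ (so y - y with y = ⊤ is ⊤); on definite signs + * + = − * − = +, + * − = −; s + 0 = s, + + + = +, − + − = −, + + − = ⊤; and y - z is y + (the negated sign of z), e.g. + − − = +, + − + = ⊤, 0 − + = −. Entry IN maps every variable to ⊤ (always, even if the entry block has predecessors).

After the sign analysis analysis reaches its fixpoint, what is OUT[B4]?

Fixpoint table:
  B0:  IN=(all ⊤)  OUT={b:+; rest ⊤}
  B1:  IN={b:+; rest ⊤}  OUT={b:+; rest ⊤}
  B2:  IN={b:+; rest ⊤}  OUT={b:+, c:+; rest ⊤}
  B3:  IN={b:+, c:+; rest ⊤}  OUT={b:+, c:+; rest ⊤}
  B4:  IN={b:+, c:+; rest ⊤}  OUT={b:+, c:+, e:+, f:+; rest ⊤}
  B5:  IN={b:+, c:+; rest ⊤}  OUT={a:-, b:+; rest ⊤}
  B6:  IN={a:-, b:+; rest ⊤}  OUT={a:-, b:+, f:+; rest ⊤}
  B7:  IN={a:-, b:+, f:+; rest ⊤}  OUT={a:-, f:+; rest ⊤}
  B8:  IN={a:-, f:+; rest ⊤}  OUT={a:-, f:+; rest ⊤}

Merge at B4: IN[B4] = OUT[B3] = {a: ⊤, b: +, c: +, d: ⊤, e: ⊤, f: ⊤}
Applying B4's transfer function to that IN value gives OUT[B4] (row B4 above).

Answer: {a: ⊤, b: +, c: +, d: ⊤, e: +, f: +}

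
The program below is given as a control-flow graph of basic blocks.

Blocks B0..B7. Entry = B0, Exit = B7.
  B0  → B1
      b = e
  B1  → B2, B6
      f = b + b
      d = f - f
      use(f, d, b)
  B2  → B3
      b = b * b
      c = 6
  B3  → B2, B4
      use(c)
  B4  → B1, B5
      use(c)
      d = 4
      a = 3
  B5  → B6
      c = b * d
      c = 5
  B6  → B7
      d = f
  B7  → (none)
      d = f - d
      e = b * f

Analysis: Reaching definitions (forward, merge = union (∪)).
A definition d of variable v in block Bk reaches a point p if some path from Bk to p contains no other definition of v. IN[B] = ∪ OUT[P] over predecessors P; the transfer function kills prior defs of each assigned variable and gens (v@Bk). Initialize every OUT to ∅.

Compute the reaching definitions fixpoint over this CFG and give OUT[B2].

Converged values:
  B0:   IN={}   OUT={b@B0}
  B1:   IN={a@B4, b@B0, b@B2, c@B2, d@B4, f@B1}   OUT={a@B4, b@B0, b@B2, c@B2, d@B1, f@B1}
  B2:   IN={a@B4, b@B0, b@B2, c@B2, d@B1, f@B1}   OUT={a@B4, b@B2, c@B2, d@B1, f@B1}
  B3:   IN={a@B4, b@B2, c@B2, d@B1, f@B1}   OUT={a@B4, b@B2, c@B2, d@B1, f@B1}
  B4:   IN={a@B4, b@B2, c@B2, d@B1, f@B1}   OUT={a@B4, b@B2, c@B2, d@B4, f@B1}
  B5:   IN={a@B4, b@B2, c@B2, d@B4, f@B1}   OUT={a@B4, b@B2, c@B5, d@B4, f@B1}
  B6:   IN={a@B4, b@B0, b@B2, c@B2, c@B5, d@B1, d@B4, f@B1}   OUT={a@B4, b@B0, b@B2, c@B2, c@B5, d@B6, f@B1}
  B7:   IN={a@B4, b@B0, b@B2, c@B2, c@B5, d@B6, f@B1}   OUT={a@B4, b@B0, b@B2, c@B2, c@B5, d@B7, e@B7, f@B1}

Merge at B2: IN[B2] = OUT[B1] ⊔ OUT[B3] = {a@B4, b@B0, b@B2, c@B2, d@B1, f@B1}
Applying B2's transfer function to that IN value gives OUT[B2] (row B2 above).

Answer: {a@B4, b@B2, c@B2, d@B1, f@B1}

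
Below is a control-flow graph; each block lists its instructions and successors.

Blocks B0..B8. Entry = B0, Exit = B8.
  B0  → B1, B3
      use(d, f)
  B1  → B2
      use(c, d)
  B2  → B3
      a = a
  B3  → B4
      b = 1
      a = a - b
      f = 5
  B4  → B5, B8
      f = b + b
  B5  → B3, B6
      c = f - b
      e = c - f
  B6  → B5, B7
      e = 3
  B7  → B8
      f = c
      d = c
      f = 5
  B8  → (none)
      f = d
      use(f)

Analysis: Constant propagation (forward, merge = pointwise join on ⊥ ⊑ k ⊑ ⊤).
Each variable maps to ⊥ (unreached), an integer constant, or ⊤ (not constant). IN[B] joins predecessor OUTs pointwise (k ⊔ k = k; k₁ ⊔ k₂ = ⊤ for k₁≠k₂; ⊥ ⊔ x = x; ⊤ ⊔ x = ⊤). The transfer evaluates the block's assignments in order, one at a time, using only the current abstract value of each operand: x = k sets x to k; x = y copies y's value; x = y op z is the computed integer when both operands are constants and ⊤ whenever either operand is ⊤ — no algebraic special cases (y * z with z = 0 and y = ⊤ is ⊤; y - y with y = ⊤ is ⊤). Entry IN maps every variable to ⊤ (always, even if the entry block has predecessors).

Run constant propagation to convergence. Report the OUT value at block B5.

Answer: {a: ⊤, b: 1, c: 1, d: ⊤, e: -1, f: 2}

Derivation:
Converged values:
  B0: | IN=(all ⊤) | OUT=(all ⊤)
  B1: | IN=(all ⊤) | OUT=(all ⊤)
  B2: | IN=(all ⊤) | OUT=(all ⊤)
  B3: | IN=(all ⊤) | OUT={b:1, f:5; rest ⊤}
  B4: | IN={b:1, f:5; rest ⊤} | OUT={b:1, f:2; rest ⊤}
  B5: | IN={b:1, f:2; rest ⊤} | OUT={b:1, c:1, e:-1, f:2; rest ⊤}
  B6: | IN={b:1, c:1, e:-1, f:2; rest ⊤} | OUT={b:1, c:1, e:3, f:2; rest ⊤}
  B7: | IN={b:1, c:1, e:3, f:2; rest ⊤} | OUT={b:1, c:1, d:1, e:3, f:5; rest ⊤}
  B8: | IN={b:1; rest ⊤} | OUT={b:1; rest ⊤}

Merge at B5: IN[B5] = OUT[B4] ⊔ OUT[B6] = {a: ⊤, b: 1, c: ⊤, d: ⊤, e: ⊤, f: 2}
Applying B5's transfer function to that IN value gives OUT[B5] (row B5 above).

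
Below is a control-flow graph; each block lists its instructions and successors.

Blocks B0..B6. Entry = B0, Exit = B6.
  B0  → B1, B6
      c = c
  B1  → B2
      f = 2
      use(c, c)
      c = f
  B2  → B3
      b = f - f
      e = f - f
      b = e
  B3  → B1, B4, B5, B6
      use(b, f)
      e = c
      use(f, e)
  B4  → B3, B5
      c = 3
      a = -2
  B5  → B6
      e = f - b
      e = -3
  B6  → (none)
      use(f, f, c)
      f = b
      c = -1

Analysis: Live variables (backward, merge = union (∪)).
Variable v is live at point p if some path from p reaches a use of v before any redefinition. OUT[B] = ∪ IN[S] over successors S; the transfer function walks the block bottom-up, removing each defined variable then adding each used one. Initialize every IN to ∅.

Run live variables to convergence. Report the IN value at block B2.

Converged values:
  B0: | IN={b, c, f} | OUT={b, c, f}
  B1: | IN={c} | OUT={c, f}
  B2: | IN={c, f} | OUT={b, c, f}
  B3: | IN={b, c, f} | OUT={b, c, f}
  B4: | IN={b, f} | OUT={b, c, f}
  B5: | IN={b, c, f} | OUT={b, c, f}
  B6: | IN={b, c, f} | OUT={}

Merge at B2: OUT[B2] = IN[B3] = {b, c, f}
Applying B2's transfer function to that OUT value gives IN[B2] (row B2 above).

Answer: {c, f}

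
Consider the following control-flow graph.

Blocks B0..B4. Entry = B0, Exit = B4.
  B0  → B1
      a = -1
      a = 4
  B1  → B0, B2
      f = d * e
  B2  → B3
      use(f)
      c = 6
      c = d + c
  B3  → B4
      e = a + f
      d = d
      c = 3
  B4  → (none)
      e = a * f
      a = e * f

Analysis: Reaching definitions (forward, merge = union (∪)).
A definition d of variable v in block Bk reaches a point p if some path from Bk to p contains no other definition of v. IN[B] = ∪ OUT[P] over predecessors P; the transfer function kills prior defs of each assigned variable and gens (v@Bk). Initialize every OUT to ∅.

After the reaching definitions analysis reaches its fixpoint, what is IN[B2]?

Converged values:
  B0: | IN={a@B0, f@B1} | OUT={a@B0, f@B1}
  B1: | IN={a@B0, f@B1} | OUT={a@B0, f@B1}
  B2: | IN={a@B0, f@B1} | OUT={a@B0, c@B2, f@B1}
  B3: | IN={a@B0, c@B2, f@B1} | OUT={a@B0, c@B3, d@B3, e@B3, f@B1}
  B4: | IN={a@B0, c@B3, d@B3, e@B3, f@B1} | OUT={a@B4, c@B3, d@B3, e@B4, f@B1}

Merge at B2: IN[B2] = OUT[B1] = {a@B0, f@B1}

Answer: {a@B0, f@B1}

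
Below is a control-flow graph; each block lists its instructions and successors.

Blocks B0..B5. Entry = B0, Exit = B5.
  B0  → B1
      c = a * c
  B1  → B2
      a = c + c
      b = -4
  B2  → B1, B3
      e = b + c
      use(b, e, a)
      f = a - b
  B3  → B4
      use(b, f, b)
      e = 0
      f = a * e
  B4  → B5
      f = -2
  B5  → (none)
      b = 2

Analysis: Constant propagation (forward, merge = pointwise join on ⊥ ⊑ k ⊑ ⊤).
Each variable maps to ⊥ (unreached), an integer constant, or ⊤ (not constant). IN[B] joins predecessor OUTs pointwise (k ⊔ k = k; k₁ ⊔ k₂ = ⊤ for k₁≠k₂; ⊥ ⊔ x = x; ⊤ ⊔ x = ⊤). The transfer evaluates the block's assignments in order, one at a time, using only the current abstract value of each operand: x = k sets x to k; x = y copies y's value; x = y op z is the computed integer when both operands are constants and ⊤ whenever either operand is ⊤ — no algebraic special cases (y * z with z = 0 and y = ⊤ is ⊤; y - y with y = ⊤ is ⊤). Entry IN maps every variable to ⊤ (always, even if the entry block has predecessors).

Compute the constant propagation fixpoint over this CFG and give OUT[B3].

Answer: {a: ⊤, b: -4, c: ⊤, d: ⊤, e: 0, f: ⊤}

Working:
Per-block solution:
  B0: | IN=(all ⊤) | OUT=(all ⊤)
  B1: | IN=(all ⊤) | OUT={b:-4; rest ⊤}
  B2: | IN={b:-4; rest ⊤} | OUT={b:-4; rest ⊤}
  B3: | IN={b:-4; rest ⊤} | OUT={b:-4, e:0; rest ⊤}
  B4: | IN={b:-4, e:0; rest ⊤} | OUT={b:-4, e:0, f:-2; rest ⊤}
  B5: | IN={b:-4, e:0, f:-2; rest ⊤} | OUT={b:2, e:0, f:-2; rest ⊤}

Merge at B3: IN[B3] = OUT[B2] = {a: ⊤, b: -4, c: ⊤, d: ⊤, e: ⊤, f: ⊤}
Applying B3's transfer function to that IN value gives OUT[B3] (row B3 above).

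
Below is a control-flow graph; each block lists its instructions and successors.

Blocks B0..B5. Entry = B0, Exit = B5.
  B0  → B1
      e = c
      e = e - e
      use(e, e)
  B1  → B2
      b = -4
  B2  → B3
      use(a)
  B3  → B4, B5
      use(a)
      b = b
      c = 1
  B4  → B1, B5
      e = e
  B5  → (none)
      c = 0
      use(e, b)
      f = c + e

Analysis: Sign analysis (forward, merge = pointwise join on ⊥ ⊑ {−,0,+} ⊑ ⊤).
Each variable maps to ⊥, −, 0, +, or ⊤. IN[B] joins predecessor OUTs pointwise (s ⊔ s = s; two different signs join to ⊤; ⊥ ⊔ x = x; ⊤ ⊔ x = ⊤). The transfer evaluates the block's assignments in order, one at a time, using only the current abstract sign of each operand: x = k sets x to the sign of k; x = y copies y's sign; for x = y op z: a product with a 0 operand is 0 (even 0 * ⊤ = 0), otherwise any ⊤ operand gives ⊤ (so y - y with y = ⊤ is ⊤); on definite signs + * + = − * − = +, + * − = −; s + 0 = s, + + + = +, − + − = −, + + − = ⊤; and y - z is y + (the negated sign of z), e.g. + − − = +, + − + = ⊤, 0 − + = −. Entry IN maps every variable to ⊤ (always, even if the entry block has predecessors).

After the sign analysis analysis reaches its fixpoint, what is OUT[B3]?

Fixpoint table:
  B0:  IN=(all ⊤)  OUT=(all ⊤)
  B1:  IN=(all ⊤)  OUT={b:-; rest ⊤}
  B2:  IN={b:-; rest ⊤}  OUT={b:-; rest ⊤}
  B3:  IN={b:-; rest ⊤}  OUT={b:-, c:+; rest ⊤}
  B4:  IN={b:-, c:+; rest ⊤}  OUT={b:-, c:+; rest ⊤}
  B5:  IN={b:-, c:+; rest ⊤}  OUT={b:-, c:0; rest ⊤}

Merge at B3: IN[B3] = OUT[B2] = {a: ⊤, b: -, c: ⊤, d: ⊤, e: ⊤, f: ⊤}
Applying B3's transfer function to that IN value gives OUT[B3] (row B3 above).

Answer: {a: ⊤, b: -, c: +, d: ⊤, e: ⊤, f: ⊤}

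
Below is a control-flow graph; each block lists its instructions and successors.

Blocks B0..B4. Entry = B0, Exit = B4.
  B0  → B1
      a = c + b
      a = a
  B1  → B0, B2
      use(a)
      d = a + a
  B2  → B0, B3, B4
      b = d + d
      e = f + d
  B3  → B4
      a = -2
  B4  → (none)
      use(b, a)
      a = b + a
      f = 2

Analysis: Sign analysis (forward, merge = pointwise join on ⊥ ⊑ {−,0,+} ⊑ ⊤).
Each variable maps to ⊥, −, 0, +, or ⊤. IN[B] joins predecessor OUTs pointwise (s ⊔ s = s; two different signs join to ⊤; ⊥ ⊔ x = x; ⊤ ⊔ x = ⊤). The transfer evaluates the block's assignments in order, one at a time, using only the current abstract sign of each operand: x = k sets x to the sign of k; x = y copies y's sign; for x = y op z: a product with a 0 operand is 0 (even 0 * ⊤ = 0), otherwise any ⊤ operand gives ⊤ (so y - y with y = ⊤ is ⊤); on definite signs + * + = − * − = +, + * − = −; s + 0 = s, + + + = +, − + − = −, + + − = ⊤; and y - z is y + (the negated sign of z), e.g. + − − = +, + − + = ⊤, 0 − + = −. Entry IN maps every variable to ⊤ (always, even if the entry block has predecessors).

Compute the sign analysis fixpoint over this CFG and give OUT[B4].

Answer: {a: ⊤, b: ⊤, c: ⊤, d: ⊤, e: ⊤, f: +}

Working:
Per-block solution:
  B0: | IN=(all ⊤) | OUT=(all ⊤)
  B1: | IN=(all ⊤) | OUT=(all ⊤)
  B2: | IN=(all ⊤) | OUT=(all ⊤)
  B3: | IN=(all ⊤) | OUT={a:-; rest ⊤}
  B4: | IN=(all ⊤) | OUT={f:+; rest ⊤}

Merge at B4: IN[B4] = OUT[B2] ⊔ OUT[B3] = {a: ⊤, b: ⊤, c: ⊤, d: ⊤, e: ⊤, f: ⊤}
Applying B4's transfer function to that IN value gives OUT[B4] (row B4 above).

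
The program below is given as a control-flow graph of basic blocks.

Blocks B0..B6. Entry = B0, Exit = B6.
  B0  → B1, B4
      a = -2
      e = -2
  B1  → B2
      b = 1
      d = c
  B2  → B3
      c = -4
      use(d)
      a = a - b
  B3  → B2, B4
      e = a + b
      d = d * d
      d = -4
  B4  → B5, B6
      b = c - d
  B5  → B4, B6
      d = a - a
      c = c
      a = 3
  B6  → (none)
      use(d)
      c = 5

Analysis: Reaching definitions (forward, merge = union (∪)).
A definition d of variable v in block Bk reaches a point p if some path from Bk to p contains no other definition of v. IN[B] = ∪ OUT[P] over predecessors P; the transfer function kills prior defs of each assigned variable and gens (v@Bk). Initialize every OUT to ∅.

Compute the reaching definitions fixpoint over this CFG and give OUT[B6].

Answer: {a@B0, a@B2, a@B5, b@B4, c@B6, d@B3, d@B5, e@B0, e@B3}

Working:
Fixpoint table:
  B0: | IN={} | OUT={a@B0, e@B0}
  B1: | IN={a@B0, e@B0} | OUT={a@B0, b@B1, d@B1, e@B0}
  B2: | IN={a@B0, a@B2, b@B1, c@B2, d@B1, d@B3, e@B0, e@B3} | OUT={a@B2, b@B1, c@B2, d@B1, d@B3, e@B0, e@B3}
  B3: | IN={a@B2, b@B1, c@B2, d@B1, d@B3, e@B0, e@B3} | OUT={a@B2, b@B1, c@B2, d@B3, e@B3}
  B4: | IN={a@B0, a@B2, a@B5, b@B1, b@B4, c@B2, c@B5, d@B3, d@B5, e@B0, e@B3} | OUT={a@B0, a@B2, a@B5, b@B4, c@B2, c@B5, d@B3, d@B5, e@B0, e@B3}
  B5: | IN={a@B0, a@B2, a@B5, b@B4, c@B2, c@B5, d@B3, d@B5, e@B0, e@B3} | OUT={a@B5, b@B4, c@B5, d@B5, e@B0, e@B3}
  B6: | IN={a@B0, a@B2, a@B5, b@B4, c@B2, c@B5, d@B3, d@B5, e@B0, e@B3} | OUT={a@B0, a@B2, a@B5, b@B4, c@B6, d@B3, d@B5, e@B0, e@B3}

Merge at B6: IN[B6] = OUT[B4] ⊔ OUT[B5] = {a@B0, a@B2, a@B5, b@B4, c@B2, c@B5, d@B3, d@B5, e@B0, e@B3}
Applying B6's transfer function to that IN value gives OUT[B6] (row B6 above).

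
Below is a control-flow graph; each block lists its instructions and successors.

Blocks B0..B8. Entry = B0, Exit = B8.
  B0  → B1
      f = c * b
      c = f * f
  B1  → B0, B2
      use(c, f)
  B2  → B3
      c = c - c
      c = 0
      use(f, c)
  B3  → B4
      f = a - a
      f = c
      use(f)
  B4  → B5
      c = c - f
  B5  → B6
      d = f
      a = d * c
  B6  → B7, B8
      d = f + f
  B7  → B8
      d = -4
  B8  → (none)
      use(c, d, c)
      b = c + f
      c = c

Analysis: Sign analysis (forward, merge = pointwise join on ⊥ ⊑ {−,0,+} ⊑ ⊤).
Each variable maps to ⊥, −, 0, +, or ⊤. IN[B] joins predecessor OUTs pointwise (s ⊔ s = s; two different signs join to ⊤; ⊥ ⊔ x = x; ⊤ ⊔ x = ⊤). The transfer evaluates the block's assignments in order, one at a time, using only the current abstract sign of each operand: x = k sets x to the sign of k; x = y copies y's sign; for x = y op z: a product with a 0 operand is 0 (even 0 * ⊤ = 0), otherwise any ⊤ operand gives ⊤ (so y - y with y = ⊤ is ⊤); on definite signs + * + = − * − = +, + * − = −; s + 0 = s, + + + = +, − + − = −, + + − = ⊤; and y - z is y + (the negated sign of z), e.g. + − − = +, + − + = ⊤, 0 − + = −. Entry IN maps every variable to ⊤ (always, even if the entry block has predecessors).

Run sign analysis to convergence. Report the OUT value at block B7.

Answer: {a: 0, b: ⊤, c: 0, d: -, e: ⊤, f: 0}

Working:
Fixpoint table:
  B0: | IN=(all ⊤) | OUT=(all ⊤)
  B1: | IN=(all ⊤) | OUT=(all ⊤)
  B2: | IN=(all ⊤) | OUT={c:0; rest ⊤}
  B3: | IN={c:0; rest ⊤} | OUT={c:0, f:0; rest ⊤}
  B4: | IN={c:0, f:0; rest ⊤} | OUT={c:0, f:0; rest ⊤}
  B5: | IN={c:0, f:0; rest ⊤} | OUT={a:0, c:0, d:0, f:0; rest ⊤}
  B6: | IN={a:0, c:0, d:0, f:0; rest ⊤} | OUT={a:0, c:0, d:0, f:0; rest ⊤}
  B7: | IN={a:0, c:0, d:0, f:0; rest ⊤} | OUT={a:0, c:0, d:-, f:0; rest ⊤}
  B8: | IN={a:0, c:0, f:0; rest ⊤} | OUT={a:0, b:0, c:0, f:0; rest ⊤}

Merge at B7: IN[B7] = OUT[B6] = {a: 0, b: ⊤, c: 0, d: 0, e: ⊤, f: 0}
Applying B7's transfer function to that IN value gives OUT[B7] (row B7 above).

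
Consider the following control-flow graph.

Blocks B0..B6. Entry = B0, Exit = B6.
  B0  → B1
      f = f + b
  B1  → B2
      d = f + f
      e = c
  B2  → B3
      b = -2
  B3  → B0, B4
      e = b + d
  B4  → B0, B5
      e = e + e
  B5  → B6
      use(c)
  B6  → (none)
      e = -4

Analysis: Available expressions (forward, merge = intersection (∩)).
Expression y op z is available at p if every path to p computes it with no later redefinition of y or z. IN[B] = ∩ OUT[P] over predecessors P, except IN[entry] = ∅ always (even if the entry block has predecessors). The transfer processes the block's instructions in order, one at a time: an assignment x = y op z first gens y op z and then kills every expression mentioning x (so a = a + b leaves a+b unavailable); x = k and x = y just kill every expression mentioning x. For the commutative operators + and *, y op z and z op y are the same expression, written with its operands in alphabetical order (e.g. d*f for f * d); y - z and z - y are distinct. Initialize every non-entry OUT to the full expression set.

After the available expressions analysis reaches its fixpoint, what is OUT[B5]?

Answer: {b+d, f+f}

Derivation:
Converged values:
  B0:   IN={}   OUT={}
  B1:   IN={}   OUT={f+f}
  B2:   IN={f+f}   OUT={f+f}
  B3:   IN={f+f}   OUT={b+d, f+f}
  B4:   IN={b+d, f+f}   OUT={b+d, f+f}
  B5:   IN={b+d, f+f}   OUT={b+d, f+f}
  B6:   IN={b+d, f+f}   OUT={b+d, f+f}

Merge at B5: IN[B5] = OUT[B4] = {b+d, f+f}
Applying B5's transfer function to that IN value gives OUT[B5] (row B5 above).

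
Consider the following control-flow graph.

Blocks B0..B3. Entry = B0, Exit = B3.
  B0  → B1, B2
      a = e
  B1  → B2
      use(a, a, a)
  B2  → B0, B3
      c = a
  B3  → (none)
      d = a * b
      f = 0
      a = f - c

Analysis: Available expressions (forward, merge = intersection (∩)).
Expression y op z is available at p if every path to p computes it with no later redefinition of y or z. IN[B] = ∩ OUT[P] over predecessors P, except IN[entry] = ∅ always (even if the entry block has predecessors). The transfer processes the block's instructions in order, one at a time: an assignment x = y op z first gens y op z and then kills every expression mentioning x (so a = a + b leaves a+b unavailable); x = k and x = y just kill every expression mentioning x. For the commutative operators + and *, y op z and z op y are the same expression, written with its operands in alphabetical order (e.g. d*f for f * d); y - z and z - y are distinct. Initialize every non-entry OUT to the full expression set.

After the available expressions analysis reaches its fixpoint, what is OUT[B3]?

Per-block solution:
  B0: | IN={} | OUT={}
  B1: | IN={} | OUT={}
  B2: | IN={} | OUT={}
  B3: | IN={} | OUT={f-c}

Merge at B3: IN[B3] = OUT[B2] = {}
Applying B3's transfer function to that IN value gives OUT[B3] (row B3 above).

Answer: {f-c}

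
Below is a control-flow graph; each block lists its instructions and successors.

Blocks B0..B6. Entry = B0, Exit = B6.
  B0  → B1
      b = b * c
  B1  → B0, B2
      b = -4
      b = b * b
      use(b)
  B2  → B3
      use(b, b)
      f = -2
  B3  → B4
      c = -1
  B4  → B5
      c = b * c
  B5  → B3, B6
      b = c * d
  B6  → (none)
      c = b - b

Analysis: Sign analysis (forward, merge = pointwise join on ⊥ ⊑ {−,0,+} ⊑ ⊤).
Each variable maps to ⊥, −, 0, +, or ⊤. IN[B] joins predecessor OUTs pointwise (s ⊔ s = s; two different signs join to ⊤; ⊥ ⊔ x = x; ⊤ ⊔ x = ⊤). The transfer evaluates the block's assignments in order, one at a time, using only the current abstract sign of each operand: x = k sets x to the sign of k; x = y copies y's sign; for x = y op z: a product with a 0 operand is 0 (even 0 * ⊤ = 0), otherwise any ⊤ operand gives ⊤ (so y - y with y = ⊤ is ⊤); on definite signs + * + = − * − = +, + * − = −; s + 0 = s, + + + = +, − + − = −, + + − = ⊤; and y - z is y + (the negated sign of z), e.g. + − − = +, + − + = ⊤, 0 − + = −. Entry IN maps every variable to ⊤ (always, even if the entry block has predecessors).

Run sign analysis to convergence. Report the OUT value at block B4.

Fixpoint table:
  B0: | IN=(all ⊤) | OUT=(all ⊤)
  B1: | IN=(all ⊤) | OUT={b:+; rest ⊤}
  B2: | IN={b:+; rest ⊤} | OUT={b:+, f:-; rest ⊤}
  B3: | IN={f:-; rest ⊤} | OUT={c:-, f:-; rest ⊤}
  B4: | IN={c:-, f:-; rest ⊤} | OUT={f:-; rest ⊤}
  B5: | IN={f:-; rest ⊤} | OUT={f:-; rest ⊤}
  B6: | IN={f:-; rest ⊤} | OUT={f:-; rest ⊤}

Merge at B4: IN[B4] = OUT[B3] = {a: ⊤, b: ⊤, c: -, d: ⊤, e: ⊤, f: -}
Applying B4's transfer function to that IN value gives OUT[B4] (row B4 above).

Answer: {a: ⊤, b: ⊤, c: ⊤, d: ⊤, e: ⊤, f: -}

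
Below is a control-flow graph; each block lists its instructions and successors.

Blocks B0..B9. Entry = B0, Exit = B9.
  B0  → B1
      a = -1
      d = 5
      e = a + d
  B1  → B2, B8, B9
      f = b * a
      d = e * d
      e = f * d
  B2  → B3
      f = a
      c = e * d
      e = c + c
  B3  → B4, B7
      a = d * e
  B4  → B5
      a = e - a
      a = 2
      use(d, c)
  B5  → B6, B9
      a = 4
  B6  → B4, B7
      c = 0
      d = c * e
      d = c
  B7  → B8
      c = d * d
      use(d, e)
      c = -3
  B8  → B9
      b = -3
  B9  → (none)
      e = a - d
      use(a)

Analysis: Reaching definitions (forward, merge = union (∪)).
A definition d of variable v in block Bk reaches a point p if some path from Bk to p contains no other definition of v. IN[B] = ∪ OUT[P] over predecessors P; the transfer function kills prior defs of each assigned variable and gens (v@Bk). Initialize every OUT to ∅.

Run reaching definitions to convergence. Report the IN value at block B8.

Fixpoint table:
  B0:  IN={}  OUT={a@B0, d@B0, e@B0}
  B1:  IN={a@B0, d@B0, e@B0}  OUT={a@B0, d@B1, e@B1, f@B1}
  B2:  IN={a@B0, d@B1, e@B1, f@B1}  OUT={a@B0, c@B2, d@B1, e@B2, f@B2}
  B3:  IN={a@B0, c@B2, d@B1, e@B2, f@B2}  OUT={a@B3, c@B2, d@B1, e@B2, f@B2}
  B4:  IN={a@B3, a@B5, c@B2, c@B6, d@B1, d@B6, e@B2, f@B2}  OUT={a@B4, c@B2, c@B6, d@B1, d@B6, e@B2, f@B2}
  B5:  IN={a@B4, c@B2, c@B6, d@B1, d@B6, e@B2, f@B2}  OUT={a@B5, c@B2, c@B6, d@B1, d@B6, e@B2, f@B2}
  B6:  IN={a@B5, c@B2, c@B6, d@B1, d@B6, e@B2, f@B2}  OUT={a@B5, c@B6, d@B6, e@B2, f@B2}
  B7:  IN={a@B3, a@B5, c@B2, c@B6, d@B1, d@B6, e@B2, f@B2}  OUT={a@B3, a@B5, c@B7, d@B1, d@B6, e@B2, f@B2}
  B8:  IN={a@B0, a@B3, a@B5, c@B7, d@B1, d@B6, e@B1, e@B2, f@B1, f@B2}  OUT={a@B0, a@B3, a@B5, b@B8, c@B7, d@B1, d@B6, e@B1, e@B2, f@B1, f@B2}
  B9:  IN={a@B0, a@B3, a@B5, b@B8, c@B2, c@B6, c@B7, d@B1, d@B6, e@B1, e@B2, f@B1, f@B2}  OUT={a@B0, a@B3, a@B5, b@B8, c@B2, c@B6, c@B7, d@B1, d@B6, e@B9, f@B1, f@B2}

Merge at B8: IN[B8] = OUT[B1] ⊔ OUT[B7] = {a@B0, a@B3, a@B5, c@B7, d@B1, d@B6, e@B1, e@B2, f@B1, f@B2}

Answer: {a@B0, a@B3, a@B5, c@B7, d@B1, d@B6, e@B1, e@B2, f@B1, f@B2}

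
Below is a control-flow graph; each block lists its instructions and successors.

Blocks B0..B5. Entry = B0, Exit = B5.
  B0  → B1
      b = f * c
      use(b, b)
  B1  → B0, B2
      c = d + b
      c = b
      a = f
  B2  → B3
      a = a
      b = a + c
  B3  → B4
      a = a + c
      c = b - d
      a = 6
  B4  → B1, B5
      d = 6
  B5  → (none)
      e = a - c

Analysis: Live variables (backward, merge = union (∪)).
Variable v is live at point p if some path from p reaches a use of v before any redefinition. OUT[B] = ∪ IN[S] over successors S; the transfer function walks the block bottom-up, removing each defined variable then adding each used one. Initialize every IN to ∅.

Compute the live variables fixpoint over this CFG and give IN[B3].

Fixpoint table:
  B0:   IN={c, d, f}   OUT={b, d, f}
  B1:   IN={b, d, f}   OUT={a, c, d, f}
  B2:   IN={a, c, d, f}   OUT={a, b, c, d, f}
  B3:   IN={a, b, c, d, f}   OUT={a, b, c, f}
  B4:   IN={a, b, c, f}   OUT={a, b, c, d, f}
  B5:   IN={a, c}   OUT={}

Merge at B3: OUT[B3] = IN[B4] = {a, b, c, f}
Applying B3's transfer function to that OUT value gives IN[B3] (row B3 above).

Answer: {a, b, c, d, f}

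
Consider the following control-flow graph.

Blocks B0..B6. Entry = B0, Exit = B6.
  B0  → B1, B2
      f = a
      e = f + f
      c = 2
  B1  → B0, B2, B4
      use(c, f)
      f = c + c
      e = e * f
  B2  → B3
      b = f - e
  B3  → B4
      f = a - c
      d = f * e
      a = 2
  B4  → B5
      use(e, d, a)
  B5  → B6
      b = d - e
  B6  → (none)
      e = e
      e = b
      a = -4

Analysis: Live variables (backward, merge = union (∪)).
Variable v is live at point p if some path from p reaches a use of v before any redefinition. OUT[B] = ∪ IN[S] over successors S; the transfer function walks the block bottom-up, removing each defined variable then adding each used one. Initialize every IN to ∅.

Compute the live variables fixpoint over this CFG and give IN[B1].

Answer: {a, c, d, e, f}

Trace:
Converged values:
  B0:   IN={a, d}   OUT={a, c, d, e, f}
  B1:   IN={a, c, d, e, f}   OUT={a, c, d, e, f}
  B2:   IN={a, c, e, f}   OUT={a, c, e}
  B3:   IN={a, c, e}   OUT={a, d, e}
  B4:   IN={a, d, e}   OUT={d, e}
  B5:   IN={d, e}   OUT={b, e}
  B6:   IN={b, e}   OUT={}

Merge at B1: OUT[B1] = IN[B0] ⊔ IN[B2] ⊔ IN[B4] = {a, c, d, e, f}
Applying B1's transfer function to that OUT value gives IN[B1] (row B1 above).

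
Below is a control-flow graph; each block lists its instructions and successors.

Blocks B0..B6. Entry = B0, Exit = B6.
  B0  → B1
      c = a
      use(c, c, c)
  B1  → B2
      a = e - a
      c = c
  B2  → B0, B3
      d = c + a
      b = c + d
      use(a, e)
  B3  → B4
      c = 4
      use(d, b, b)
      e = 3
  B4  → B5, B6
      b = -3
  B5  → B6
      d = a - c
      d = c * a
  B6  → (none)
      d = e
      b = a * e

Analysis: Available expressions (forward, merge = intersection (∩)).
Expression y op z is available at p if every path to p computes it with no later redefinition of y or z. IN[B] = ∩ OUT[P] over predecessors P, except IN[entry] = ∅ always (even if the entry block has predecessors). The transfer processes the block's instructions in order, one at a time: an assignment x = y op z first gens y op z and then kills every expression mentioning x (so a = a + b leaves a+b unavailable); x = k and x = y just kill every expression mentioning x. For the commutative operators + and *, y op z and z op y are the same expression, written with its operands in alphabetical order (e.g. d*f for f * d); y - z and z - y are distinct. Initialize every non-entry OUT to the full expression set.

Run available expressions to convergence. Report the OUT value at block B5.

Fixpoint table:
  B0: | IN={} | OUT={}
  B1: | IN={} | OUT={}
  B2: | IN={} | OUT={a+c, c+d}
  B3: | IN={a+c, c+d} | OUT={}
  B4: | IN={} | OUT={}
  B5: | IN={} | OUT={a*c, a-c}
  B6: | IN={} | OUT={a*e}

Merge at B5: IN[B5] = OUT[B4] = {}
Applying B5's transfer function to that IN value gives OUT[B5] (row B5 above).

Answer: {a*c, a-c}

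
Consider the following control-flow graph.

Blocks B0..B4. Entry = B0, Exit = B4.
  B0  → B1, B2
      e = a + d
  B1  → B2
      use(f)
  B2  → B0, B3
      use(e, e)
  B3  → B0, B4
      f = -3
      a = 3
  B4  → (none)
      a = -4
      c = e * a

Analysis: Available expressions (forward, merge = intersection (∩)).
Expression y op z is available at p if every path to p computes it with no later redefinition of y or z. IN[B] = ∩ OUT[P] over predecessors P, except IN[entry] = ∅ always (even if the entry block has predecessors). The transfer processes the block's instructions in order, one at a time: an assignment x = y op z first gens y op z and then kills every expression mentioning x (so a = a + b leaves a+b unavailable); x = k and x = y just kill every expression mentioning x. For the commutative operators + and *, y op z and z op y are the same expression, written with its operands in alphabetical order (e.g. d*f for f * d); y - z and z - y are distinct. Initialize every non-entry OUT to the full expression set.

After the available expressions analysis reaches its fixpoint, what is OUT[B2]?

Fixpoint table:
  B0:  IN={}  OUT={a+d}
  B1:  IN={a+d}  OUT={a+d}
  B2:  IN={a+d}  OUT={a+d}
  B3:  IN={a+d}  OUT={}
  B4:  IN={}  OUT={a*e}

Merge at B2: IN[B2] = OUT[B0] ∩ OUT[B1] = {a+d}
Applying B2's transfer function to that IN value gives OUT[B2] (row B2 above).

Answer: {a+d}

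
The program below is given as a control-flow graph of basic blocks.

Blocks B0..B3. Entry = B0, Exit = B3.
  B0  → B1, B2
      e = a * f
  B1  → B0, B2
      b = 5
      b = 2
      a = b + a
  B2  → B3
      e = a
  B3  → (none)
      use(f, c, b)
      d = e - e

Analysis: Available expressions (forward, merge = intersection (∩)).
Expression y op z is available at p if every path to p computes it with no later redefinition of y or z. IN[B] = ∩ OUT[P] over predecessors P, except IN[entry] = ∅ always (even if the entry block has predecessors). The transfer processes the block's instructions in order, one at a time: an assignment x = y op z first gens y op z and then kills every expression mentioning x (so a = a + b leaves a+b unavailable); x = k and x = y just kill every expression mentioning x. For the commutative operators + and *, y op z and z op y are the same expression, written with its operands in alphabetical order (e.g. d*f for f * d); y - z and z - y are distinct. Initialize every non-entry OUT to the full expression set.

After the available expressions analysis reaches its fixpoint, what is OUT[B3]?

Answer: {e-e}

Derivation:
Fixpoint table:
  B0:  IN={}  OUT={a*f}
  B1:  IN={a*f}  OUT={}
  B2:  IN={}  OUT={}
  B3:  IN={}  OUT={e-e}

Merge at B3: IN[B3] = OUT[B2] = {}
Applying B3's transfer function to that IN value gives OUT[B3] (row B3 above).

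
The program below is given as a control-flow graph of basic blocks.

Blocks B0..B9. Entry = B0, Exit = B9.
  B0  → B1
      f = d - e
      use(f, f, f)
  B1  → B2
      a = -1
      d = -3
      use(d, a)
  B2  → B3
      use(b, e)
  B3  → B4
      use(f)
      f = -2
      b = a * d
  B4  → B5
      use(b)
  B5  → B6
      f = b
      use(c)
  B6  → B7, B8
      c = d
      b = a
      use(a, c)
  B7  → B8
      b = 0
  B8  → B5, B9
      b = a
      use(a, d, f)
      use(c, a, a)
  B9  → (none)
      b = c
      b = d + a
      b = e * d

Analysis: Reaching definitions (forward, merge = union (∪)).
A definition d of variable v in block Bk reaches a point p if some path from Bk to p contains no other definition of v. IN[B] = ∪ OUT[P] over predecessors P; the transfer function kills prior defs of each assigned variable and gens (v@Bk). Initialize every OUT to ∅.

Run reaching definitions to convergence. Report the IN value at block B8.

Per-block solution:
  B0: | IN={} | OUT={f@B0}
  B1: | IN={f@B0} | OUT={a@B1, d@B1, f@B0}
  B2: | IN={a@B1, d@B1, f@B0} | OUT={a@B1, d@B1, f@B0}
  B3: | IN={a@B1, d@B1, f@B0} | OUT={a@B1, b@B3, d@B1, f@B3}
  B4: | IN={a@B1, b@B3, d@B1, f@B3} | OUT={a@B1, b@B3, d@B1, f@B3}
  B5: | IN={a@B1, b@B3, b@B8, c@B6, d@B1, f@B3, f@B5} | OUT={a@B1, b@B3, b@B8, c@B6, d@B1, f@B5}
  B6: | IN={a@B1, b@B3, b@B8, c@B6, d@B1, f@B5} | OUT={a@B1, b@B6, c@B6, d@B1, f@B5}
  B7: | IN={a@B1, b@B6, c@B6, d@B1, f@B5} | OUT={a@B1, b@B7, c@B6, d@B1, f@B5}
  B8: | IN={a@B1, b@B6, b@B7, c@B6, d@B1, f@B5} | OUT={a@B1, b@B8, c@B6, d@B1, f@B5}
  B9: | IN={a@B1, b@B8, c@B6, d@B1, f@B5} | OUT={a@B1, b@B9, c@B6, d@B1, f@B5}

Merge at B8: IN[B8] = OUT[B6] ⊔ OUT[B7] = {a@B1, b@B6, b@B7, c@B6, d@B1, f@B5}

Answer: {a@B1, b@B6, b@B7, c@B6, d@B1, f@B5}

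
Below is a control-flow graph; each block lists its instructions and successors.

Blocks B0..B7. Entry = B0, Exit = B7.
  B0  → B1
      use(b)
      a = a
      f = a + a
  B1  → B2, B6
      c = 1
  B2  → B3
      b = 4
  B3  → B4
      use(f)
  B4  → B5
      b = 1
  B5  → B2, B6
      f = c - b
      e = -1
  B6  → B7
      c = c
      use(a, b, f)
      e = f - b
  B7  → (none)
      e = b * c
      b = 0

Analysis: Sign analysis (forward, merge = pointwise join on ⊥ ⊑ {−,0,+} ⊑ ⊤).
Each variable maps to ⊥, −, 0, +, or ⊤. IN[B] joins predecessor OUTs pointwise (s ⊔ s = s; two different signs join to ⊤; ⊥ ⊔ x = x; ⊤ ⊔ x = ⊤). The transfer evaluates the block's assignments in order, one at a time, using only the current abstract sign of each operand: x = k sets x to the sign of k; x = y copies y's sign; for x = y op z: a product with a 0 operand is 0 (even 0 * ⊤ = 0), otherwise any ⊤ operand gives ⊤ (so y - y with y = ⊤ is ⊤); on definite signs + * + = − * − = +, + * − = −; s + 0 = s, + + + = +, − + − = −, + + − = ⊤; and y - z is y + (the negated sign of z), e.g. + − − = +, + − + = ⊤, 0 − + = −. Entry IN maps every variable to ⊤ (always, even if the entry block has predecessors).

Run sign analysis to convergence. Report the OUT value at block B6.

Answer: {a: ⊤, b: ⊤, c: +, d: ⊤, e: ⊤, f: ⊤}

Working:
Fixpoint table:
  B0:  IN=(all ⊤)  OUT=(all ⊤)
  B1:  IN=(all ⊤)  OUT={c:+; rest ⊤}
  B2:  IN={c:+; rest ⊤}  OUT={b:+, c:+; rest ⊤}
  B3:  IN={b:+, c:+; rest ⊤}  OUT={b:+, c:+; rest ⊤}
  B4:  IN={b:+, c:+; rest ⊤}  OUT={b:+, c:+; rest ⊤}
  B5:  IN={b:+, c:+; rest ⊤}  OUT={b:+, c:+, e:-; rest ⊤}
  B6:  IN={c:+; rest ⊤}  OUT={c:+; rest ⊤}
  B7:  IN={c:+; rest ⊤}  OUT={b:0, c:+; rest ⊤}

Merge at B6: IN[B6] = OUT[B1] ⊔ OUT[B5] = {a: ⊤, b: ⊤, c: +, d: ⊤, e: ⊤, f: ⊤}
Applying B6's transfer function to that IN value gives OUT[B6] (row B6 above).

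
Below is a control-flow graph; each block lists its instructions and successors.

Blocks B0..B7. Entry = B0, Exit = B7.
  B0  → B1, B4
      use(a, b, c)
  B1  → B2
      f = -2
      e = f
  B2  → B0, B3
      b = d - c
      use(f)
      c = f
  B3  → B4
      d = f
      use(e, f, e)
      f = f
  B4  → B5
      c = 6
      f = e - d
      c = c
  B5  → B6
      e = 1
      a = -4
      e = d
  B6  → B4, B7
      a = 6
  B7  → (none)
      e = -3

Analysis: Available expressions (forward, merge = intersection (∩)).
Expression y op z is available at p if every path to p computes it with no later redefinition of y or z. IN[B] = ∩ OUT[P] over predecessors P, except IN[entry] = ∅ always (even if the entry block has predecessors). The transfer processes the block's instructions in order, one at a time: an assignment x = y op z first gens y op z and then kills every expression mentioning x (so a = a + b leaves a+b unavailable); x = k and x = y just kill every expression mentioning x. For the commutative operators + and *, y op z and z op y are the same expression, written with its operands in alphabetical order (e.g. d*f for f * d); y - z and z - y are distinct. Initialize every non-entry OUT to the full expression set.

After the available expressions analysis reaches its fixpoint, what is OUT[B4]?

Fixpoint table:
  B0:  IN={}  OUT={}
  B1:  IN={}  OUT={}
  B2:  IN={}  OUT={}
  B3:  IN={}  OUT={}
  B4:  IN={}  OUT={e-d}
  B5:  IN={e-d}  OUT={}
  B6:  IN={}  OUT={}
  B7:  IN={}  OUT={}

Merge at B4: IN[B4] = OUT[B0] ∩ OUT[B3] ∩ OUT[B6] = {}
Applying B4's transfer function to that IN value gives OUT[B4] (row B4 above).

Answer: {e-d}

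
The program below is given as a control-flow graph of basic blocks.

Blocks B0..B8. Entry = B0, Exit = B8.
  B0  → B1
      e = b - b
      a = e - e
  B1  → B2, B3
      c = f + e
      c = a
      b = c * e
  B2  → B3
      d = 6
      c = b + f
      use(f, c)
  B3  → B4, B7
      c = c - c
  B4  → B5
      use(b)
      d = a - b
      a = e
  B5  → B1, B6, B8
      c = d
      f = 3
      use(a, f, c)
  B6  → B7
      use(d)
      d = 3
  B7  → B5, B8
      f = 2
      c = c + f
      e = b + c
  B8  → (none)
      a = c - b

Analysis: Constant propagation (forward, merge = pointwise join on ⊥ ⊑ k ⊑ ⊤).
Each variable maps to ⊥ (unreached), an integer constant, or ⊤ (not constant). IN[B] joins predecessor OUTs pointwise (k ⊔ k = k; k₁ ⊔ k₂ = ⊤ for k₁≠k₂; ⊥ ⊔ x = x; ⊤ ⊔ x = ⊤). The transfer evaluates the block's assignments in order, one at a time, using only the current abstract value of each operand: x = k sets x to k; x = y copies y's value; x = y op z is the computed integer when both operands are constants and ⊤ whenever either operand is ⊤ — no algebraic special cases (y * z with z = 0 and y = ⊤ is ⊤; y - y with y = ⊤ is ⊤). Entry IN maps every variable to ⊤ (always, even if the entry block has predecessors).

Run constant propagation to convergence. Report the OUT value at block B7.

Fixpoint table:
  B0:  IN=(all ⊤)  OUT=(all ⊤)
  B1:  IN=(all ⊤)  OUT=(all ⊤)
  B2:  IN=(all ⊤)  OUT={d:6; rest ⊤}
  B3:  IN=(all ⊤)  OUT=(all ⊤)
  B4:  IN=(all ⊤)  OUT=(all ⊤)
  B5:  IN=(all ⊤)  OUT={f:3; rest ⊤}
  B6:  IN={f:3; rest ⊤}  OUT={d:3, f:3; rest ⊤}
  B7:  IN=(all ⊤)  OUT={f:2; rest ⊤}
  B8:  IN=(all ⊤)  OUT=(all ⊤)

Merge at B7: IN[B7] = OUT[B3] ⊔ OUT[B6] = {a: ⊤, b: ⊤, c: ⊤, d: ⊤, e: ⊤, f: ⊤}
Applying B7's transfer function to that IN value gives OUT[B7] (row B7 above).

Answer: {a: ⊤, b: ⊤, c: ⊤, d: ⊤, e: ⊤, f: 2}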